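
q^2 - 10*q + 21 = (q - 7)*(q - 3)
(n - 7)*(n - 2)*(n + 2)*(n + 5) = n^4 - 2*n^3 - 39*n^2 + 8*n + 140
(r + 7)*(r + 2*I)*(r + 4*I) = r^3 + 7*r^2 + 6*I*r^2 - 8*r + 42*I*r - 56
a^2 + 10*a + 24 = (a + 4)*(a + 6)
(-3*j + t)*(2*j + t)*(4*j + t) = -24*j^3 - 10*j^2*t + 3*j*t^2 + t^3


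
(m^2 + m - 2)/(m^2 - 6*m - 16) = (m - 1)/(m - 8)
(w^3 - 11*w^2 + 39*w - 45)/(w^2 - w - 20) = (w^2 - 6*w + 9)/(w + 4)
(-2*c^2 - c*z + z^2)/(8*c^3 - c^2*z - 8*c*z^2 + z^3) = (-2*c + z)/(8*c^2 - 9*c*z + z^2)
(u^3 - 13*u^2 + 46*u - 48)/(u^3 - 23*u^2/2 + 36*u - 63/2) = 2*(u^2 - 10*u + 16)/(2*u^2 - 17*u + 21)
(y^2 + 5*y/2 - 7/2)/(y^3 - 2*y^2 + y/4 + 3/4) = 2*(2*y + 7)/(4*y^2 - 4*y - 3)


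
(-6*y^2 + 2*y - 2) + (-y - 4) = -6*y^2 + y - 6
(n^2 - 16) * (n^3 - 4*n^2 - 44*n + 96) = n^5 - 4*n^4 - 60*n^3 + 160*n^2 + 704*n - 1536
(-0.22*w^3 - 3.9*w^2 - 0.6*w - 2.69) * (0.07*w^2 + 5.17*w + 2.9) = -0.0154*w^5 - 1.4104*w^4 - 20.843*w^3 - 14.6003*w^2 - 15.6473*w - 7.801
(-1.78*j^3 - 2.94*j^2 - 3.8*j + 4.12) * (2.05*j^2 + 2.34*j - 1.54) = -3.649*j^5 - 10.1922*j^4 - 11.9284*j^3 + 4.0816*j^2 + 15.4928*j - 6.3448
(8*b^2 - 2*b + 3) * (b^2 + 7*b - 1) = 8*b^4 + 54*b^3 - 19*b^2 + 23*b - 3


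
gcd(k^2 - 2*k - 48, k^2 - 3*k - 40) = k - 8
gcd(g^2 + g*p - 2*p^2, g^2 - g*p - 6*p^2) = g + 2*p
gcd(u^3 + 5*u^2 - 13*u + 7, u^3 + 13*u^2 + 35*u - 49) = u^2 + 6*u - 7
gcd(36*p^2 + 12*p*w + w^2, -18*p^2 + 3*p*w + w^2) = 6*p + w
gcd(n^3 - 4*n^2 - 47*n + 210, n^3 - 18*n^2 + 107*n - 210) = n^2 - 11*n + 30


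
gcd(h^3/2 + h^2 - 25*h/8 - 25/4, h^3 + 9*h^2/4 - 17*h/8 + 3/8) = 1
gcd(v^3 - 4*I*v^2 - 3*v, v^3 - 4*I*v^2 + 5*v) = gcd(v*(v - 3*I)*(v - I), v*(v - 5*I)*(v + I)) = v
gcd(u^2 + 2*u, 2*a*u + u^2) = u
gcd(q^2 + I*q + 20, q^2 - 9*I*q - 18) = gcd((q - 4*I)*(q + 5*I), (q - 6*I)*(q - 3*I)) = 1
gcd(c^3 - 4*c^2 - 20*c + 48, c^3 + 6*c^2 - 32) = c^2 + 2*c - 8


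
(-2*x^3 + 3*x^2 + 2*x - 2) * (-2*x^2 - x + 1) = 4*x^5 - 4*x^4 - 9*x^3 + 5*x^2 + 4*x - 2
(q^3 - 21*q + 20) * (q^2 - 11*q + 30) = q^5 - 11*q^4 + 9*q^3 + 251*q^2 - 850*q + 600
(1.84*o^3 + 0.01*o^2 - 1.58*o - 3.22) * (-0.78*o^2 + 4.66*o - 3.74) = -1.4352*o^5 + 8.5666*o^4 - 5.6026*o^3 - 4.8886*o^2 - 9.096*o + 12.0428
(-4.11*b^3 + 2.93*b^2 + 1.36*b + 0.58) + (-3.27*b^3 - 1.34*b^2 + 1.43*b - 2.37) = -7.38*b^3 + 1.59*b^2 + 2.79*b - 1.79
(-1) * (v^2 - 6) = 6 - v^2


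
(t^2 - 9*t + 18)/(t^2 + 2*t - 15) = (t - 6)/(t + 5)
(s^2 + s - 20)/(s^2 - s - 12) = (s + 5)/(s + 3)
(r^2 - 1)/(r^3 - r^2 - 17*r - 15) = (r - 1)/(r^2 - 2*r - 15)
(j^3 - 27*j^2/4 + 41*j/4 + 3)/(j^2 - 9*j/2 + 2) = (4*j^2 - 11*j - 3)/(2*(2*j - 1))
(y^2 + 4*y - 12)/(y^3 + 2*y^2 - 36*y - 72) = (y - 2)/(y^2 - 4*y - 12)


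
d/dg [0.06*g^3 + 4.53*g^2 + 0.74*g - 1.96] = 0.18*g^2 + 9.06*g + 0.74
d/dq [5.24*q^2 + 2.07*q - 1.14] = 10.48*q + 2.07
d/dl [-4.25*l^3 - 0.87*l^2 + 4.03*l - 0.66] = -12.75*l^2 - 1.74*l + 4.03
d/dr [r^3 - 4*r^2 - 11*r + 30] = 3*r^2 - 8*r - 11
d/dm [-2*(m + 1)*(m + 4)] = -4*m - 10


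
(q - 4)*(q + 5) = q^2 + q - 20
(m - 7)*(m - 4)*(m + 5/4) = m^3 - 39*m^2/4 + 57*m/4 + 35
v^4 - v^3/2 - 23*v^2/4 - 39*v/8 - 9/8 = (v - 3)*(v + 1/2)^2*(v + 3/2)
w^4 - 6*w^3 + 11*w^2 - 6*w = w*(w - 3)*(w - 2)*(w - 1)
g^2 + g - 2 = (g - 1)*(g + 2)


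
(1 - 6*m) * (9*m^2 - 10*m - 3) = -54*m^3 + 69*m^2 + 8*m - 3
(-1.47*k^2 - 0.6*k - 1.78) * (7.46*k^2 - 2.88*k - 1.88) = -10.9662*k^4 - 0.2424*k^3 - 8.7872*k^2 + 6.2544*k + 3.3464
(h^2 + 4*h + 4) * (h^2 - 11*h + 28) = h^4 - 7*h^3 - 12*h^2 + 68*h + 112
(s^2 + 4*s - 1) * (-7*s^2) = -7*s^4 - 28*s^3 + 7*s^2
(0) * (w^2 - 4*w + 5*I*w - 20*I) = 0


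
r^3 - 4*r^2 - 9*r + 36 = (r - 4)*(r - 3)*(r + 3)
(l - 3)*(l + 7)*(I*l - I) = I*l^3 + 3*I*l^2 - 25*I*l + 21*I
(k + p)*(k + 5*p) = k^2 + 6*k*p + 5*p^2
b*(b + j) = b^2 + b*j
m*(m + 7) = m^2 + 7*m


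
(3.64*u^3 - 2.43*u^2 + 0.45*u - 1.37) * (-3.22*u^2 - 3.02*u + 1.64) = -11.7208*u^5 - 3.1682*u^4 + 11.8592*u^3 - 0.932799999999999*u^2 + 4.8754*u - 2.2468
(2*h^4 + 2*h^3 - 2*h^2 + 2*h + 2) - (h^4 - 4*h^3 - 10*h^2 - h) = h^4 + 6*h^3 + 8*h^2 + 3*h + 2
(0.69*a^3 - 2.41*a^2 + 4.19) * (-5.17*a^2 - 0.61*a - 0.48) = -3.5673*a^5 + 12.0388*a^4 + 1.1389*a^3 - 20.5055*a^2 - 2.5559*a - 2.0112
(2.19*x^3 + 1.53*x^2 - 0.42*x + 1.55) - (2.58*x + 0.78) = 2.19*x^3 + 1.53*x^2 - 3.0*x + 0.77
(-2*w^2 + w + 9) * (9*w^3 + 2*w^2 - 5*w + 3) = -18*w^5 + 5*w^4 + 93*w^3 + 7*w^2 - 42*w + 27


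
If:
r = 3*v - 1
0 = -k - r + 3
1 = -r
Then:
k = 4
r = -1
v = 0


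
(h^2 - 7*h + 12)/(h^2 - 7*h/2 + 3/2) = 2*(h - 4)/(2*h - 1)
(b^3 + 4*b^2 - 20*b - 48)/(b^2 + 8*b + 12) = b - 4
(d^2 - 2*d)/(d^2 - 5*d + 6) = d/(d - 3)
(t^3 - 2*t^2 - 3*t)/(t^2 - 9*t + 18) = t*(t + 1)/(t - 6)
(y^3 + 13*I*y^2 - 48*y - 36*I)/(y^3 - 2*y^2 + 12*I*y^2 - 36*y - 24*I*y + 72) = (y + I)/(y - 2)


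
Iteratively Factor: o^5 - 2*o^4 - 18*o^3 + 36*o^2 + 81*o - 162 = (o + 3)*(o^4 - 5*o^3 - 3*o^2 + 45*o - 54) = (o - 3)*(o + 3)*(o^3 - 2*o^2 - 9*o + 18) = (o - 3)*(o - 2)*(o + 3)*(o^2 - 9) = (o - 3)^2*(o - 2)*(o + 3)*(o + 3)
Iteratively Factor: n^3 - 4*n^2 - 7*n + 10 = (n + 2)*(n^2 - 6*n + 5) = (n - 5)*(n + 2)*(n - 1)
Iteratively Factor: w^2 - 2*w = (w)*(w - 2)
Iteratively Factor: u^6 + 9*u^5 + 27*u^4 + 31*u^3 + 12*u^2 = (u)*(u^5 + 9*u^4 + 27*u^3 + 31*u^2 + 12*u) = u*(u + 3)*(u^4 + 6*u^3 + 9*u^2 + 4*u) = u*(u + 3)*(u + 4)*(u^3 + 2*u^2 + u) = u*(u + 1)*(u + 3)*(u + 4)*(u^2 + u) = u^2*(u + 1)*(u + 3)*(u + 4)*(u + 1)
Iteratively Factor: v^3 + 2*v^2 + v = (v + 1)*(v^2 + v) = v*(v + 1)*(v + 1)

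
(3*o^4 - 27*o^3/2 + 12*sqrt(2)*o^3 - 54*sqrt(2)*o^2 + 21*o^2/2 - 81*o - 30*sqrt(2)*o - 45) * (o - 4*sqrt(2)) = 3*o^5 - 27*o^4/2 - 171*o^3/2 - 72*sqrt(2)*o^2 + 351*o^2 + 195*o + 324*sqrt(2)*o + 180*sqrt(2)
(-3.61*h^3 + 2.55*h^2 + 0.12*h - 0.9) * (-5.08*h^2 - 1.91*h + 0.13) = 18.3388*h^5 - 6.0589*h^4 - 5.9494*h^3 + 4.6743*h^2 + 1.7346*h - 0.117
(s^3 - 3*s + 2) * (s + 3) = s^4 + 3*s^3 - 3*s^2 - 7*s + 6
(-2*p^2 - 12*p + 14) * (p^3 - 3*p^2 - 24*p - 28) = -2*p^5 - 6*p^4 + 98*p^3 + 302*p^2 - 392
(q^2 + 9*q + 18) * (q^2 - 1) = q^4 + 9*q^3 + 17*q^2 - 9*q - 18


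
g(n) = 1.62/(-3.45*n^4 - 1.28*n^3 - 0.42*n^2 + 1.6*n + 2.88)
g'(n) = 1.62*(13.8*n^3 + 3.84*n^2 + 0.84*n - 1.6)/(-3.45*n^4 - 1.28*n^3 - 0.42*n^2 + 1.6*n + 2.88)^2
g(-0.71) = 1.45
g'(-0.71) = -6.79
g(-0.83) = 4.53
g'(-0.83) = -95.74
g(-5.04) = -0.00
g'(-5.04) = -0.00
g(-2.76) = -0.01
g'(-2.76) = -0.01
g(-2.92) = -0.01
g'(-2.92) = -0.01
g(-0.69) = 1.33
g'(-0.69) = -5.36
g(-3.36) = -0.00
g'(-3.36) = -0.00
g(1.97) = -0.03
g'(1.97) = 0.06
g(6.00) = -0.00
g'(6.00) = 0.00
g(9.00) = -0.00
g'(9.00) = 0.00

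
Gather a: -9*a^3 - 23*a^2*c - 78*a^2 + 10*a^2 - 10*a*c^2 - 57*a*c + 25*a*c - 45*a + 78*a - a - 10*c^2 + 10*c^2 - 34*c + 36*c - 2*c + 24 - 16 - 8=-9*a^3 + a^2*(-23*c - 68) + a*(-10*c^2 - 32*c + 32)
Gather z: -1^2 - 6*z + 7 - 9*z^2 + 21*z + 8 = -9*z^2 + 15*z + 14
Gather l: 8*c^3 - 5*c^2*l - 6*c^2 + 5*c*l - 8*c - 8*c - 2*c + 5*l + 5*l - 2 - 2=8*c^3 - 6*c^2 - 18*c + l*(-5*c^2 + 5*c + 10) - 4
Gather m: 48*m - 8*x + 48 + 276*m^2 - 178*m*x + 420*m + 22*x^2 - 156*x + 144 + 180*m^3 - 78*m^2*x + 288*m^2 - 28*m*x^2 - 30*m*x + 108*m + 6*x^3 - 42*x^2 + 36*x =180*m^3 + m^2*(564 - 78*x) + m*(-28*x^2 - 208*x + 576) + 6*x^3 - 20*x^2 - 128*x + 192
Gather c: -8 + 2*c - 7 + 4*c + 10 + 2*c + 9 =8*c + 4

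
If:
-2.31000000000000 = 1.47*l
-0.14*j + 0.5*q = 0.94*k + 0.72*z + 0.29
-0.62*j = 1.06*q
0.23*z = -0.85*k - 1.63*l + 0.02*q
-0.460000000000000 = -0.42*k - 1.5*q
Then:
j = 2.01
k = 5.29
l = -1.57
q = -1.17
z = -8.52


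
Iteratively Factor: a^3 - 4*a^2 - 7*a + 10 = (a - 1)*(a^2 - 3*a - 10) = (a - 1)*(a + 2)*(a - 5)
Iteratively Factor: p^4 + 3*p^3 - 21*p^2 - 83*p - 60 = (p + 3)*(p^3 - 21*p - 20) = (p + 1)*(p + 3)*(p^2 - p - 20) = (p + 1)*(p + 3)*(p + 4)*(p - 5)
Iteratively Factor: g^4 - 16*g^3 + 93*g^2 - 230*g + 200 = (g - 2)*(g^3 - 14*g^2 + 65*g - 100) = (g - 4)*(g - 2)*(g^2 - 10*g + 25) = (g - 5)*(g - 4)*(g - 2)*(g - 5)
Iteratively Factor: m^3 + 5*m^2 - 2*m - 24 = (m + 3)*(m^2 + 2*m - 8) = (m + 3)*(m + 4)*(m - 2)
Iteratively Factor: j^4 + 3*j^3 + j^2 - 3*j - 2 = (j - 1)*(j^3 + 4*j^2 + 5*j + 2) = (j - 1)*(j + 1)*(j^2 + 3*j + 2) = (j - 1)*(j + 1)*(j + 2)*(j + 1)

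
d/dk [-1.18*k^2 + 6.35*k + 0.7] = 6.35 - 2.36*k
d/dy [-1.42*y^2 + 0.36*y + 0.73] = 0.36 - 2.84*y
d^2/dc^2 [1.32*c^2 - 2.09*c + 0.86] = 2.64000000000000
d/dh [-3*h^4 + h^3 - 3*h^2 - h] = -12*h^3 + 3*h^2 - 6*h - 1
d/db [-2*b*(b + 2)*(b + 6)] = -6*b^2 - 32*b - 24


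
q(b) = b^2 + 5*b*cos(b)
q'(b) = -5*b*sin(b) + 2*b + 5*cos(b)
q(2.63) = -4.55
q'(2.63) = -5.54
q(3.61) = -3.07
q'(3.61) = 10.91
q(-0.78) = -2.16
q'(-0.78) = -0.75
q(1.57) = 2.47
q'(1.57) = -4.71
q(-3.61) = 29.14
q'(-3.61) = -3.53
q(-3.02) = 24.11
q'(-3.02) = -12.83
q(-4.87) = 19.89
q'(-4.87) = 15.09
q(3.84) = 0.04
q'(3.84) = 16.20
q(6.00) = 64.81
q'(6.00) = 25.18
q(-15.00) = 281.98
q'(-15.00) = -82.57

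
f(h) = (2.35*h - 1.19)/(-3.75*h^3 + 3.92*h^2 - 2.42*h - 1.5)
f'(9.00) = 0.00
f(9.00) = -0.01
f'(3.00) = 0.05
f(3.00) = -0.08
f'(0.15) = -1.71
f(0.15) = 0.47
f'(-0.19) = -11.96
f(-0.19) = 1.87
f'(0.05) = -2.31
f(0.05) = 0.67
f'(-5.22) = -0.01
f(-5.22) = -0.02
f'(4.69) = 0.01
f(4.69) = -0.03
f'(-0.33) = -644.05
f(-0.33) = 14.06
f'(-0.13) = -6.51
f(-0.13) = 1.35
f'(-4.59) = -0.01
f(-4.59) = -0.03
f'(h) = (2.35*h - 1.19)*(11.25*h^2 - 7.84*h + 2.42)/(-3.75*h^3 + 3.92*h^2 - 2.42*h - 1.5)^2 + 2.35/(-3.75*h^3 + 3.92*h^2 - 2.42*h - 1.5) = (17.625*h^3 - 22.5995*h^2 + 9.3296*h - 6.4048)/(14.0625*h^6 - 29.4*h^5 + 33.5164*h^4 - 7.7228*h^3 - 5.9036*h^2 + 7.26*h + 2.25)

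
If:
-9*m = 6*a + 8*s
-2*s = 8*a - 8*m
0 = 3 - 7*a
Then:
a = 3/7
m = 78/287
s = -180/287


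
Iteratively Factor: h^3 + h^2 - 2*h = (h)*(h^2 + h - 2) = h*(h + 2)*(h - 1)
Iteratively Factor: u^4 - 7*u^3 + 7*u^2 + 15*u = (u)*(u^3 - 7*u^2 + 7*u + 15) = u*(u + 1)*(u^2 - 8*u + 15) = u*(u - 3)*(u + 1)*(u - 5)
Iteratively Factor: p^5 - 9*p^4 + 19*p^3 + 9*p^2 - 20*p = (p - 5)*(p^4 - 4*p^3 - p^2 + 4*p) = p*(p - 5)*(p^3 - 4*p^2 - p + 4) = p*(p - 5)*(p + 1)*(p^2 - 5*p + 4) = p*(p - 5)*(p - 1)*(p + 1)*(p - 4)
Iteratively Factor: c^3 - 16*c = (c + 4)*(c^2 - 4*c) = c*(c + 4)*(c - 4)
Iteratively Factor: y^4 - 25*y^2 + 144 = (y + 3)*(y^3 - 3*y^2 - 16*y + 48) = (y + 3)*(y + 4)*(y^2 - 7*y + 12) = (y - 3)*(y + 3)*(y + 4)*(y - 4)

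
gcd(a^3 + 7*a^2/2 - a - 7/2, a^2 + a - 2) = a - 1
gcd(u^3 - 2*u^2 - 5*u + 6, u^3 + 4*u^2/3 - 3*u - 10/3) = u + 2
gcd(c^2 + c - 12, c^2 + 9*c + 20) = c + 4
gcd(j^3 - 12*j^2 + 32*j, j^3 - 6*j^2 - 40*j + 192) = j^2 - 12*j + 32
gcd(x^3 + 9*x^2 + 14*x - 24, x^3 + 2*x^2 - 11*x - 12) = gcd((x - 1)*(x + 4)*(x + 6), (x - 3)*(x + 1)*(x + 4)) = x + 4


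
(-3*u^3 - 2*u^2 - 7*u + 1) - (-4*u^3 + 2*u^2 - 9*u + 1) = u^3 - 4*u^2 + 2*u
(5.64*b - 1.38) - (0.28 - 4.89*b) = 10.53*b - 1.66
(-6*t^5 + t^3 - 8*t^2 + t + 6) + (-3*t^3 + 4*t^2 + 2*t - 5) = -6*t^5 - 2*t^3 - 4*t^2 + 3*t + 1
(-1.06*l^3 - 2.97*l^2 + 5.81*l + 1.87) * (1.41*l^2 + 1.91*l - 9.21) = -1.4946*l^5 - 6.2123*l^4 + 12.282*l^3 + 41.0875*l^2 - 49.9384*l - 17.2227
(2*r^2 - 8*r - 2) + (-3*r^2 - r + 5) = -r^2 - 9*r + 3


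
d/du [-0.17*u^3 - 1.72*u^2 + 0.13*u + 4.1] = -0.51*u^2 - 3.44*u + 0.13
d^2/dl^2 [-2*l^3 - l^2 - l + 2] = -12*l - 2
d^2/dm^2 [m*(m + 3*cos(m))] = -3*m*cos(m) - 6*sin(m) + 2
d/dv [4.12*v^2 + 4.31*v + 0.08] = 8.24*v + 4.31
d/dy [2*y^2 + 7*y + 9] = 4*y + 7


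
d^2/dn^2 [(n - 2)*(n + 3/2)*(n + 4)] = 6*n + 7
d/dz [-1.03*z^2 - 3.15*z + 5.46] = -2.06*z - 3.15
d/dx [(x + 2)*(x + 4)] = 2*x + 6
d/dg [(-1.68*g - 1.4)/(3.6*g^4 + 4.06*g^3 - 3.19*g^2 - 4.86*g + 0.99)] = (18.144*g^4 + 33.8016*g^3 + 11.6928*g^2 - 8.932*g - 8.4672)/(12.96*g^8 + 29.232*g^7 - 6.4844*g^6 - 60.8948*g^5 - 22.1591*g^4 + 39.0456*g^3 + 17.3034*g^2 - 9.6228*g + 0.9801)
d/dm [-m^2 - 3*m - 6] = -2*m - 3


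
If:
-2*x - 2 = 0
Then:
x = -1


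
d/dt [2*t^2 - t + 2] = 4*t - 1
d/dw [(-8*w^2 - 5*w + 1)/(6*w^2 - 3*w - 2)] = (54*w^2 + 20*w + 13)/(36*w^4 - 36*w^3 - 15*w^2 + 12*w + 4)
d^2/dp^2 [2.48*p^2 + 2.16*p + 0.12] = 4.96000000000000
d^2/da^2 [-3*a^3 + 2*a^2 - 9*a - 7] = 4 - 18*a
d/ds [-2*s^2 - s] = -4*s - 1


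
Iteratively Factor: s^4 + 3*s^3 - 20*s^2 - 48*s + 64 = (s + 4)*(s^3 - s^2 - 16*s + 16) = (s - 4)*(s + 4)*(s^2 + 3*s - 4) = (s - 4)*(s + 4)^2*(s - 1)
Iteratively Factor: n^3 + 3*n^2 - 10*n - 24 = (n - 3)*(n^2 + 6*n + 8) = (n - 3)*(n + 2)*(n + 4)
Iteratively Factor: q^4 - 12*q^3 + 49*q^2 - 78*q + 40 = (q - 4)*(q^3 - 8*q^2 + 17*q - 10) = (q - 5)*(q - 4)*(q^2 - 3*q + 2) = (q - 5)*(q - 4)*(q - 2)*(q - 1)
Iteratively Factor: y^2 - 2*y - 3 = (y + 1)*(y - 3)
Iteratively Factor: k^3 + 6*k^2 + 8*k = (k)*(k^2 + 6*k + 8) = k*(k + 4)*(k + 2)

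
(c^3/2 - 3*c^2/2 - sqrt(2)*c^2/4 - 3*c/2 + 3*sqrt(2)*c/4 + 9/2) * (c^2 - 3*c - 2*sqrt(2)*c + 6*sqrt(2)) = c^5/2 - 3*c^4 - 5*sqrt(2)*c^4/4 + 4*c^3 + 15*sqrt(2)*c^3/2 - 33*sqrt(2)*c^2/4 + 3*c^2 - 18*sqrt(2)*c - 9*c/2 + 27*sqrt(2)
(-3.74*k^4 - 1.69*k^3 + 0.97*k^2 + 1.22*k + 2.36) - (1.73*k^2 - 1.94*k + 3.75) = -3.74*k^4 - 1.69*k^3 - 0.76*k^2 + 3.16*k - 1.39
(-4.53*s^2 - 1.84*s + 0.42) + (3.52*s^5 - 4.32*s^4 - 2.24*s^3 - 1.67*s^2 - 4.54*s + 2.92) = 3.52*s^5 - 4.32*s^4 - 2.24*s^3 - 6.2*s^2 - 6.38*s + 3.34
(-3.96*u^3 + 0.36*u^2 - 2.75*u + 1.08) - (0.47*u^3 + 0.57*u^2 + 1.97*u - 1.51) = -4.43*u^3 - 0.21*u^2 - 4.72*u + 2.59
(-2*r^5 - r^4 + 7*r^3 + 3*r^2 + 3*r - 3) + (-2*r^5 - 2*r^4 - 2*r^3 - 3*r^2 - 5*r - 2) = -4*r^5 - 3*r^4 + 5*r^3 - 2*r - 5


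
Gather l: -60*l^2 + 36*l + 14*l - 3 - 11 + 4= -60*l^2 + 50*l - 10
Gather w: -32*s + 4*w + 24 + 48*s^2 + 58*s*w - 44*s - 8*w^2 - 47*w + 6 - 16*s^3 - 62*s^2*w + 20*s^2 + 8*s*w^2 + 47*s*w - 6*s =-16*s^3 + 68*s^2 - 82*s + w^2*(8*s - 8) + w*(-62*s^2 + 105*s - 43) + 30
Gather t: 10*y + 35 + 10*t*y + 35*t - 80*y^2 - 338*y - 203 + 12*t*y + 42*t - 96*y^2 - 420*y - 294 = t*(22*y + 77) - 176*y^2 - 748*y - 462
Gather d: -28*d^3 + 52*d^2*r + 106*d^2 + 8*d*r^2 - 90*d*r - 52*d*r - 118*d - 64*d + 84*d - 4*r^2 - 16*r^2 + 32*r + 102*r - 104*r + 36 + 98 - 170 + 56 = -28*d^3 + d^2*(52*r + 106) + d*(8*r^2 - 142*r - 98) - 20*r^2 + 30*r + 20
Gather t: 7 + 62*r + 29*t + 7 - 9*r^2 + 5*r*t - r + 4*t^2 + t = -9*r^2 + 61*r + 4*t^2 + t*(5*r + 30) + 14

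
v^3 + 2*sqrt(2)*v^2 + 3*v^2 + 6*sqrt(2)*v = v*(v + 3)*(v + 2*sqrt(2))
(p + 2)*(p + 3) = p^2 + 5*p + 6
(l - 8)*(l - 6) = l^2 - 14*l + 48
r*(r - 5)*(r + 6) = r^3 + r^2 - 30*r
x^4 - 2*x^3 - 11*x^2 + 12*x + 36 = (x - 3)^2*(x + 2)^2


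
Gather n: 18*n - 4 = 18*n - 4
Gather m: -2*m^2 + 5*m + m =-2*m^2 + 6*m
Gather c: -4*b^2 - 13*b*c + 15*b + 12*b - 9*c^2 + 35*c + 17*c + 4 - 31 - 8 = -4*b^2 + 27*b - 9*c^2 + c*(52 - 13*b) - 35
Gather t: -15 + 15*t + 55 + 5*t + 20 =20*t + 60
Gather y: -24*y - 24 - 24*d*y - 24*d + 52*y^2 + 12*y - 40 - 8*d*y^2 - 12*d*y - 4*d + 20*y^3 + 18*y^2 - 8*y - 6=-28*d + 20*y^3 + y^2*(70 - 8*d) + y*(-36*d - 20) - 70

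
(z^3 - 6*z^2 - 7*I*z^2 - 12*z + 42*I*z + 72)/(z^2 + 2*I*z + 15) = (z^2 + z*(-6 - 4*I) + 24*I)/(z + 5*I)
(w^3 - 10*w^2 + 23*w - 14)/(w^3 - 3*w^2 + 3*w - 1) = (w^2 - 9*w + 14)/(w^2 - 2*w + 1)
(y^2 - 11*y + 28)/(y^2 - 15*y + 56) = (y - 4)/(y - 8)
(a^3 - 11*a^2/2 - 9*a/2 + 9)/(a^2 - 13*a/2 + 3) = (2*a^2 + a - 3)/(2*a - 1)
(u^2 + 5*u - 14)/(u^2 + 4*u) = (u^2 + 5*u - 14)/(u*(u + 4))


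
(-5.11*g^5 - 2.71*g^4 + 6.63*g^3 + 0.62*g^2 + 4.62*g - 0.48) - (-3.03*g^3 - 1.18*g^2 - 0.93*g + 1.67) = -5.11*g^5 - 2.71*g^4 + 9.66*g^3 + 1.8*g^2 + 5.55*g - 2.15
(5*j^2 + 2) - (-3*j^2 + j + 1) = 8*j^2 - j + 1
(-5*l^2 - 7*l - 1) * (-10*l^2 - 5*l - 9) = 50*l^4 + 95*l^3 + 90*l^2 + 68*l + 9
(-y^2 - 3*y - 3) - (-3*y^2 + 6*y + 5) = 2*y^2 - 9*y - 8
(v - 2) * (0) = 0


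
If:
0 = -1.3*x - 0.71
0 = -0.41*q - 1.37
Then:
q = -3.34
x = -0.55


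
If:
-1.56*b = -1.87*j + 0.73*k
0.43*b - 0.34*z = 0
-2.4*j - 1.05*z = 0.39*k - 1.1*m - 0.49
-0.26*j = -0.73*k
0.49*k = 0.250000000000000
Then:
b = 1.48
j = 1.43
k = 0.51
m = 4.65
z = 1.87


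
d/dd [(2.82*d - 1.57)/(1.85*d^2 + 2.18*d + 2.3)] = (-5.217*d^2 + 5.809*d + 9.9086)/(3.4225*d^4 + 8.066*d^3 + 13.2624*d^2 + 10.028*d + 5.29)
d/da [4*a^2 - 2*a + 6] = 8*a - 2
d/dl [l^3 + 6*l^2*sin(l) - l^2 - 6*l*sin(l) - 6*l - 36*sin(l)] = 6*l^2*cos(l) + 3*l^2 + 12*l*sin(l) - 6*l*cos(l) - 2*l - 6*sin(l) - 36*cos(l) - 6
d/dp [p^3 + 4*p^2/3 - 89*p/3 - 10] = 3*p^2 + 8*p/3 - 89/3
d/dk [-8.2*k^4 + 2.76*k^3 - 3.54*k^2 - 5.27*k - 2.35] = -32.8*k^3 + 8.28*k^2 - 7.08*k - 5.27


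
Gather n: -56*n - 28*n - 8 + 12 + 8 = 12 - 84*n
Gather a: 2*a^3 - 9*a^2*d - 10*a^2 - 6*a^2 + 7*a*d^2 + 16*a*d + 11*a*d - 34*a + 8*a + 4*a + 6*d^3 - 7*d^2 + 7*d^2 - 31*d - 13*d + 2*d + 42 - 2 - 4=2*a^3 + a^2*(-9*d - 16) + a*(7*d^2 + 27*d - 22) + 6*d^3 - 42*d + 36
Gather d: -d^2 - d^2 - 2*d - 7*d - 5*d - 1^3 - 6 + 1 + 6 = -2*d^2 - 14*d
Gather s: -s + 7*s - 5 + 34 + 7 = 6*s + 36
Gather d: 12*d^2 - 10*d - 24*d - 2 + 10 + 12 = 12*d^2 - 34*d + 20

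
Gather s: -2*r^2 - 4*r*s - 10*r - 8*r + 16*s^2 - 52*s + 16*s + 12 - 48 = -2*r^2 - 18*r + 16*s^2 + s*(-4*r - 36) - 36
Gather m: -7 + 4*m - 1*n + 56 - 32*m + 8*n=-28*m + 7*n + 49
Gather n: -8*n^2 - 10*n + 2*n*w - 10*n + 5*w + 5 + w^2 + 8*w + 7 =-8*n^2 + n*(2*w - 20) + w^2 + 13*w + 12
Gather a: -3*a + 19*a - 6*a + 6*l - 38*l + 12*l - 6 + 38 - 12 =10*a - 20*l + 20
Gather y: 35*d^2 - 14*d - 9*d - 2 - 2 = 35*d^2 - 23*d - 4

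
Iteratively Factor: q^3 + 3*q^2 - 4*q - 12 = (q + 3)*(q^2 - 4) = (q + 2)*(q + 3)*(q - 2)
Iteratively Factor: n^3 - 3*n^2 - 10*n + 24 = (n - 2)*(n^2 - n - 12) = (n - 2)*(n + 3)*(n - 4)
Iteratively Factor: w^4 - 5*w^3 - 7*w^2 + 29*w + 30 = (w - 5)*(w^3 - 7*w - 6) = (w - 5)*(w - 3)*(w^2 + 3*w + 2) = (w - 5)*(w - 3)*(w + 2)*(w + 1)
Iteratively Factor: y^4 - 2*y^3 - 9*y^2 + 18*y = (y - 2)*(y^3 - 9*y) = (y - 3)*(y - 2)*(y^2 + 3*y) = (y - 3)*(y - 2)*(y + 3)*(y)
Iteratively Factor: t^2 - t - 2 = (t - 2)*(t + 1)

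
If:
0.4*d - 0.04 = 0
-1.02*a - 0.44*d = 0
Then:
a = -0.04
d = 0.10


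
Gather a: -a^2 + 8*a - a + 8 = -a^2 + 7*a + 8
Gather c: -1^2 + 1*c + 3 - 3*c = 2 - 2*c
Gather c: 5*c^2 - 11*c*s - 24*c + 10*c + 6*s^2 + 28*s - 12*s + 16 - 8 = 5*c^2 + c*(-11*s - 14) + 6*s^2 + 16*s + 8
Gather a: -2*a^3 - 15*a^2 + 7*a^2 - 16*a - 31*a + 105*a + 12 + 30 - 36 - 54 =-2*a^3 - 8*a^2 + 58*a - 48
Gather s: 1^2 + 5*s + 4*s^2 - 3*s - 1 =4*s^2 + 2*s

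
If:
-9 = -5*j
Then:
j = 9/5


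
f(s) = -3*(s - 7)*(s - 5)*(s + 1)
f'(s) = -3*(s - 7)*(s - 5) - 3*(s - 7)*(s + 1) - 3*(s - 5)*(s + 1)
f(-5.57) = 1821.58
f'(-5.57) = -715.84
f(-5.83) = 2013.37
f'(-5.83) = -759.68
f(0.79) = -140.39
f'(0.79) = -22.48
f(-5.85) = 2028.60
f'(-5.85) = -763.10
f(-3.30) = 589.88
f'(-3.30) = -384.81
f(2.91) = -100.27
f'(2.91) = 46.85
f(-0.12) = -96.24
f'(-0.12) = -77.05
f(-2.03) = 196.16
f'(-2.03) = -240.07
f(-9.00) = 5376.00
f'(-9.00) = -1392.00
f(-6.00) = 2145.00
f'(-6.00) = -789.00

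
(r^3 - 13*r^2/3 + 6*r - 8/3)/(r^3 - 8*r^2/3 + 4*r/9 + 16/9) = 3*(r - 1)/(3*r + 2)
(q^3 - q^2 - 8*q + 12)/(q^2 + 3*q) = q - 4 + 4/q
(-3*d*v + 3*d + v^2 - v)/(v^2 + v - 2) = (-3*d + v)/(v + 2)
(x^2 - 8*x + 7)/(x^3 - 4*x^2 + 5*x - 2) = (x - 7)/(x^2 - 3*x + 2)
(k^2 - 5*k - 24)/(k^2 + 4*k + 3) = (k - 8)/(k + 1)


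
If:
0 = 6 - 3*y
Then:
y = 2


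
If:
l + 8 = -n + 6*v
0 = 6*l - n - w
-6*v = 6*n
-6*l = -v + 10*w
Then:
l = -24/157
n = -176/157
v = 176/157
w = 32/157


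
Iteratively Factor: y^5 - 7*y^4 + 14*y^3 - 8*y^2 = (y)*(y^4 - 7*y^3 + 14*y^2 - 8*y) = y*(y - 1)*(y^3 - 6*y^2 + 8*y) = y*(y - 2)*(y - 1)*(y^2 - 4*y) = y*(y - 4)*(y - 2)*(y - 1)*(y)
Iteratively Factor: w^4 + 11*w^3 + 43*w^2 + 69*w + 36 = (w + 4)*(w^3 + 7*w^2 + 15*w + 9) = (w + 1)*(w + 4)*(w^2 + 6*w + 9) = (w + 1)*(w + 3)*(w + 4)*(w + 3)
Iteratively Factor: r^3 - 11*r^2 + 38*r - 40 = (r - 2)*(r^2 - 9*r + 20) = (r - 5)*(r - 2)*(r - 4)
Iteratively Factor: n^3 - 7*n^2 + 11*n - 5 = (n - 5)*(n^2 - 2*n + 1) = (n - 5)*(n - 1)*(n - 1)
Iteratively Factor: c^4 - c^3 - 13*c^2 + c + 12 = (c + 3)*(c^3 - 4*c^2 - c + 4) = (c + 1)*(c + 3)*(c^2 - 5*c + 4) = (c - 4)*(c + 1)*(c + 3)*(c - 1)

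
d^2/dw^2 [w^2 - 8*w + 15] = 2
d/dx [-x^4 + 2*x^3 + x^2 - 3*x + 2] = -4*x^3 + 6*x^2 + 2*x - 3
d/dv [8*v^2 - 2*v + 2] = 16*v - 2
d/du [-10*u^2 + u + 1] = 1 - 20*u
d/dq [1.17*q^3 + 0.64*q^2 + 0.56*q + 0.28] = 3.51*q^2 + 1.28*q + 0.56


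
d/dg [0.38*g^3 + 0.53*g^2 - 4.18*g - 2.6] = 1.14*g^2 + 1.06*g - 4.18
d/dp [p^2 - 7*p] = 2*p - 7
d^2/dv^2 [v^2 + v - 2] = 2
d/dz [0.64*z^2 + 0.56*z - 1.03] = 1.28*z + 0.56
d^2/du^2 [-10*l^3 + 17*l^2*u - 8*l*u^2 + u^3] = -16*l + 6*u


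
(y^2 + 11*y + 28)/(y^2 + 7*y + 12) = (y + 7)/(y + 3)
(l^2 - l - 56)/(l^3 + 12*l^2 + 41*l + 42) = (l - 8)/(l^2 + 5*l + 6)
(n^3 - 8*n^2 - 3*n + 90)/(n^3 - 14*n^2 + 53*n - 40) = (n^2 - 3*n - 18)/(n^2 - 9*n + 8)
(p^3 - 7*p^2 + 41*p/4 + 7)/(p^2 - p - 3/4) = (2*p^2 - 15*p + 28)/(2*p - 3)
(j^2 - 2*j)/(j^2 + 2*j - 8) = j/(j + 4)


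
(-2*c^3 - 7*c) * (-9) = 18*c^3 + 63*c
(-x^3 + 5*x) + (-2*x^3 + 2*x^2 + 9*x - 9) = -3*x^3 + 2*x^2 + 14*x - 9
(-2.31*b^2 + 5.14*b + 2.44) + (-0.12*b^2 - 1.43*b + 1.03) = -2.43*b^2 + 3.71*b + 3.47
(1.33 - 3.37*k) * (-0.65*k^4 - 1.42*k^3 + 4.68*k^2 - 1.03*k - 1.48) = 2.1905*k^5 + 3.9209*k^4 - 17.6602*k^3 + 9.6955*k^2 + 3.6177*k - 1.9684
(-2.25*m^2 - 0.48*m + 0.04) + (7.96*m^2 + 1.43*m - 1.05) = 5.71*m^2 + 0.95*m - 1.01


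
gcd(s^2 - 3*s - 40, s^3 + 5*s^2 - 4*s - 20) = s + 5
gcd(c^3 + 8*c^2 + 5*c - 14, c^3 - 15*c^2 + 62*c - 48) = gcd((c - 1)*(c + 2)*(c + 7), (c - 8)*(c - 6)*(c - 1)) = c - 1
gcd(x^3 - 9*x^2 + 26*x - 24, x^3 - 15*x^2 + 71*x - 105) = x - 3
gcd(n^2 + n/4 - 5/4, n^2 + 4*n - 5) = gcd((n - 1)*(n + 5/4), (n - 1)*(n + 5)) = n - 1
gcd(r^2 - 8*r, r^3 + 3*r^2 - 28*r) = r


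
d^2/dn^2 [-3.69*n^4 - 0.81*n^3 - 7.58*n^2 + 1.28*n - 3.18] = -44.28*n^2 - 4.86*n - 15.16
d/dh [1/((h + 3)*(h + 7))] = 2*(-h - 5)/(h^4 + 20*h^3 + 142*h^2 + 420*h + 441)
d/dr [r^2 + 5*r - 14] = 2*r + 5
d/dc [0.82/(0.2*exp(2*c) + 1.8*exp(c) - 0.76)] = (-0.328*exp(c) - 1.476)*exp(c)/(0.2*exp(2*c) + 1.8*exp(c) - 0.76)^2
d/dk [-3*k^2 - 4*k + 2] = -6*k - 4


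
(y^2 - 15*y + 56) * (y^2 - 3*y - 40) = y^4 - 18*y^3 + 61*y^2 + 432*y - 2240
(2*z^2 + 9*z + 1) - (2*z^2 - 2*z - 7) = 11*z + 8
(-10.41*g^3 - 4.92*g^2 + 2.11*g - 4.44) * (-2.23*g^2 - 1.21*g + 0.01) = 23.2143*g^5 + 23.5677*g^4 + 1.1438*g^3 + 7.2989*g^2 + 5.3935*g - 0.0444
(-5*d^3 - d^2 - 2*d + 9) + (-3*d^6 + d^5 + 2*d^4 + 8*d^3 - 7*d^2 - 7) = -3*d^6 + d^5 + 2*d^4 + 3*d^3 - 8*d^2 - 2*d + 2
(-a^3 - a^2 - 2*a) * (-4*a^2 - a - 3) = 4*a^5 + 5*a^4 + 12*a^3 + 5*a^2 + 6*a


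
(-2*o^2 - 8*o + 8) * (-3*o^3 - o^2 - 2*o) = 6*o^5 + 26*o^4 - 12*o^3 + 8*o^2 - 16*o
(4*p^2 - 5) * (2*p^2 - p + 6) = 8*p^4 - 4*p^3 + 14*p^2 + 5*p - 30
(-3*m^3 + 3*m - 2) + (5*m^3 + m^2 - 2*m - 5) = 2*m^3 + m^2 + m - 7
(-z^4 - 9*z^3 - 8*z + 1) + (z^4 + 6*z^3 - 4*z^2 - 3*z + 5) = -3*z^3 - 4*z^2 - 11*z + 6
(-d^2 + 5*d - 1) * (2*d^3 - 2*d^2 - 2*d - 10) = -2*d^5 + 12*d^4 - 10*d^3 + 2*d^2 - 48*d + 10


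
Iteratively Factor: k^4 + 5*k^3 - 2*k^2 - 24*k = (k - 2)*(k^3 + 7*k^2 + 12*k) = (k - 2)*(k + 4)*(k^2 + 3*k) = (k - 2)*(k + 3)*(k + 4)*(k)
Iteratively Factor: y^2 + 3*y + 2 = (y + 1)*(y + 2)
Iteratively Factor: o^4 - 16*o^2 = (o - 4)*(o^3 + 4*o^2) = o*(o - 4)*(o^2 + 4*o) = o^2*(o - 4)*(o + 4)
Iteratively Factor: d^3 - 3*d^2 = (d - 3)*(d^2) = d*(d - 3)*(d)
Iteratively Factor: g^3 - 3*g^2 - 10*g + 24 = (g - 4)*(g^2 + g - 6) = (g - 4)*(g + 3)*(g - 2)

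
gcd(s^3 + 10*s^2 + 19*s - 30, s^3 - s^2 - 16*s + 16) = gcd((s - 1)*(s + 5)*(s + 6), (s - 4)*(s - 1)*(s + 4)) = s - 1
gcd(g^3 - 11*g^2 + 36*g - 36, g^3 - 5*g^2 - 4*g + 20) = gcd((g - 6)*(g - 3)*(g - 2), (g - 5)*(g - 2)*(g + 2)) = g - 2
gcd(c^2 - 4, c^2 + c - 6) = c - 2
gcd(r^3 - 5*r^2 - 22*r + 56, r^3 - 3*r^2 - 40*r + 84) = r^2 - 9*r + 14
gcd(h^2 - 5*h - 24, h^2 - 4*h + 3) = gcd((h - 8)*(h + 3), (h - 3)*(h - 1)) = 1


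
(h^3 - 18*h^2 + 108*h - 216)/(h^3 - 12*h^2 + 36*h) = (h - 6)/h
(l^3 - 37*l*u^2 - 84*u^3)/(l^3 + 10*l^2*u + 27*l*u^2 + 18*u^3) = (l^2 - 3*l*u - 28*u^2)/(l^2 + 7*l*u + 6*u^2)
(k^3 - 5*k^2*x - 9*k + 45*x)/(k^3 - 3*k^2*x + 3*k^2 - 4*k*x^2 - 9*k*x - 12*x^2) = (-k^2 + 5*k*x + 3*k - 15*x)/(-k^2 + 3*k*x + 4*x^2)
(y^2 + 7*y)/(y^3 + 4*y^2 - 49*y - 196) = y/(y^2 - 3*y - 28)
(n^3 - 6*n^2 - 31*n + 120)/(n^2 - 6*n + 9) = (n^2 - 3*n - 40)/(n - 3)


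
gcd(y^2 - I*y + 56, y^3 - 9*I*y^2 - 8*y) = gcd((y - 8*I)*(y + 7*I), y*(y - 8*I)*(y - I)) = y - 8*I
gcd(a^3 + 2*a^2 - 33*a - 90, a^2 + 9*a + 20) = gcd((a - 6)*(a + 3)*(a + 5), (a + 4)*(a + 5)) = a + 5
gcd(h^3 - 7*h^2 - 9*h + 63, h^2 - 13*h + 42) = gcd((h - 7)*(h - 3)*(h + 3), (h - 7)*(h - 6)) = h - 7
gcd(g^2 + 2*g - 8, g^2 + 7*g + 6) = 1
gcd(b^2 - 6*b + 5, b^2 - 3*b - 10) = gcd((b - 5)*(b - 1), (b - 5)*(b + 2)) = b - 5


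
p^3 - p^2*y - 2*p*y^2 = p*(p - 2*y)*(p + y)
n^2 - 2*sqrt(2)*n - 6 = (n - 3*sqrt(2))*(n + sqrt(2))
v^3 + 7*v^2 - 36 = (v - 2)*(v + 3)*(v + 6)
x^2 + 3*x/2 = x*(x + 3/2)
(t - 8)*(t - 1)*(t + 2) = t^3 - 7*t^2 - 10*t + 16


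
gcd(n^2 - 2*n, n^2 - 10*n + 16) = n - 2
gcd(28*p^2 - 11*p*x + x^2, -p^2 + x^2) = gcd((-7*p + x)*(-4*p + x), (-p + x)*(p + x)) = 1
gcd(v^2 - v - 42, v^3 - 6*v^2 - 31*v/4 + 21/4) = v - 7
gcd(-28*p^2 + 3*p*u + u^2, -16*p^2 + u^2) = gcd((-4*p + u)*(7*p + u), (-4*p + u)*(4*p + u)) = 4*p - u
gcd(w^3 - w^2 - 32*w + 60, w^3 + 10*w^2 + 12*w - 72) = w^2 + 4*w - 12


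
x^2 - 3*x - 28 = (x - 7)*(x + 4)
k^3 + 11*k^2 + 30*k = k*(k + 5)*(k + 6)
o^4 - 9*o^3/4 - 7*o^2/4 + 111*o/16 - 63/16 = (o - 3/2)^2*(o - 1)*(o + 7/4)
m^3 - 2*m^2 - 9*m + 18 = (m - 3)*(m - 2)*(m + 3)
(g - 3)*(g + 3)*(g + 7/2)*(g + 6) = g^4 + 19*g^3/2 + 12*g^2 - 171*g/2 - 189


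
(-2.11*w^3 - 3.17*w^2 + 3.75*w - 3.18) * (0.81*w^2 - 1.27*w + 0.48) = -1.7091*w^5 + 0.112*w^4 + 6.0506*w^3 - 8.8599*w^2 + 5.8386*w - 1.5264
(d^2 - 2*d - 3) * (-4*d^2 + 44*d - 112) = -4*d^4 + 52*d^3 - 188*d^2 + 92*d + 336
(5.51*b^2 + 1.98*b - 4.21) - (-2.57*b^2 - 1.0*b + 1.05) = 8.08*b^2 + 2.98*b - 5.26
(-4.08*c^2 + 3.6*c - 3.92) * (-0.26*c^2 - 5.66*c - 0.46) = 1.0608*c^4 + 22.1568*c^3 - 17.48*c^2 + 20.5312*c + 1.8032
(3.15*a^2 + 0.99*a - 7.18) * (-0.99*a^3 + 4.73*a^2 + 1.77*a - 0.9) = -3.1185*a^5 + 13.9194*a^4 + 17.3664*a^3 - 35.0441*a^2 - 13.5996*a + 6.462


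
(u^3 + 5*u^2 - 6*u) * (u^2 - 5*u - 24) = u^5 - 55*u^3 - 90*u^2 + 144*u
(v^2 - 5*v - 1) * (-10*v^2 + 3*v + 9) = -10*v^4 + 53*v^3 + 4*v^2 - 48*v - 9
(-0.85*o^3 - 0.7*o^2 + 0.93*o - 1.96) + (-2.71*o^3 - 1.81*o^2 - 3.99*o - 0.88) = -3.56*o^3 - 2.51*o^2 - 3.06*o - 2.84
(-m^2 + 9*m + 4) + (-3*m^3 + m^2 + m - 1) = -3*m^3 + 10*m + 3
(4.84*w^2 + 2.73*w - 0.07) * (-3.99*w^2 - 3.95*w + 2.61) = -19.3116*w^4 - 30.0107*w^3 + 2.1282*w^2 + 7.4018*w - 0.1827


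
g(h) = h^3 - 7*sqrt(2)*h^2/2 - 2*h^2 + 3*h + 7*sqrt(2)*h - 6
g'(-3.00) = 81.60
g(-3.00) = -134.25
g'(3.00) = -1.80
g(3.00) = -2.85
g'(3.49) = 0.93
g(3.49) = -3.12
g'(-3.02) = 82.24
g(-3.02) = -135.88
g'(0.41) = 7.71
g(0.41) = -1.81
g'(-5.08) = 160.93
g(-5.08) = -381.97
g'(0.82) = 3.52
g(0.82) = 0.46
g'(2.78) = -2.56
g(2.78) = -2.36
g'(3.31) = -0.24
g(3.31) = -3.18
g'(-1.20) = 33.90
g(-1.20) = -33.22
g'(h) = 3*h^2 - 7*sqrt(2)*h - 4*h + 3 + 7*sqrt(2)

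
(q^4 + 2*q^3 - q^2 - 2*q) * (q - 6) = q^5 - 4*q^4 - 13*q^3 + 4*q^2 + 12*q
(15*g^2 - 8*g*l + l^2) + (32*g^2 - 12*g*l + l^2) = 47*g^2 - 20*g*l + 2*l^2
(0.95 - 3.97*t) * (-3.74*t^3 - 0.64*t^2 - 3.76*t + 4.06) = 14.8478*t^4 - 1.0122*t^3 + 14.3192*t^2 - 19.6902*t + 3.857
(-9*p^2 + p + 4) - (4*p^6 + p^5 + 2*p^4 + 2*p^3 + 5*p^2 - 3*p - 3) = -4*p^6 - p^5 - 2*p^4 - 2*p^3 - 14*p^2 + 4*p + 7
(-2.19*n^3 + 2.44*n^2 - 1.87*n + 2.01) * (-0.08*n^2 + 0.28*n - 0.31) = 0.1752*n^5 - 0.8084*n^4 + 1.5117*n^3 - 1.4408*n^2 + 1.1425*n - 0.6231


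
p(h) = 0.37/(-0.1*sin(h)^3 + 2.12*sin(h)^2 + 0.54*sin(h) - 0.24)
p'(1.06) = -0.23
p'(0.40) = -8.95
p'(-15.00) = -5.95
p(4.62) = 0.26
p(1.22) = 0.18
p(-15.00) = 1.11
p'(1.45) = -0.04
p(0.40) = 1.29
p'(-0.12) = -0.14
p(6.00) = -1.66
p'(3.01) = 22.67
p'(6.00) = 4.77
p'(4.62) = -0.07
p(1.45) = 0.16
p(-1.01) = 0.42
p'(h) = 0.37*(0.3*sin(h)^2*cos(h) - 4.24*sin(h)*cos(h) - 0.54*cos(h))/(-0.1*sin(h)^3 + 2.12*sin(h)^2 + 0.54*sin(h) - 0.24)^2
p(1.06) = 0.21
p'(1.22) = -0.13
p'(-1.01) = 0.82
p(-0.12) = -1.35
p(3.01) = -2.78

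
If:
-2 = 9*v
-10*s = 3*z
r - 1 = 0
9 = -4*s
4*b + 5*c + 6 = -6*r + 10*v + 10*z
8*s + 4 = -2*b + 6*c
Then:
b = 652/51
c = 295/153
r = 1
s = -9/4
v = -2/9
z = 15/2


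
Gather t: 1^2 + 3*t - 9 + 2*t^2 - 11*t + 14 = 2*t^2 - 8*t + 6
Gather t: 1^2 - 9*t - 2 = -9*t - 1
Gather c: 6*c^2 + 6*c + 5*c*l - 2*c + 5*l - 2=6*c^2 + c*(5*l + 4) + 5*l - 2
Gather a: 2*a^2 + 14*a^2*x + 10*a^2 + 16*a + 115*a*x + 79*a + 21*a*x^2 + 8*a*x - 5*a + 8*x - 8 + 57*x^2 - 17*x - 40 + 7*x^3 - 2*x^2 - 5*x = a^2*(14*x + 12) + a*(21*x^2 + 123*x + 90) + 7*x^3 + 55*x^2 - 14*x - 48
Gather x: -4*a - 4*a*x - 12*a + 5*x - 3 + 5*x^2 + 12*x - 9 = -16*a + 5*x^2 + x*(17 - 4*a) - 12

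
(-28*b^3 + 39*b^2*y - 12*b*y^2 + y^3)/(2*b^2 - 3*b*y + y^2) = (28*b^2 - 11*b*y + y^2)/(-2*b + y)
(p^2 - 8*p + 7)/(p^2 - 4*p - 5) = (-p^2 + 8*p - 7)/(-p^2 + 4*p + 5)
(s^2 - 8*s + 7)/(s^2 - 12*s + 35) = (s - 1)/(s - 5)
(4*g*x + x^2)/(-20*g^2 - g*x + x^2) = x/(-5*g + x)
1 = 1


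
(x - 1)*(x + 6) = x^2 + 5*x - 6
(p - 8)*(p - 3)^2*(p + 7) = p^4 - 7*p^3 - 41*p^2 + 327*p - 504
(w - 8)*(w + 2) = w^2 - 6*w - 16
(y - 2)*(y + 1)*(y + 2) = y^3 + y^2 - 4*y - 4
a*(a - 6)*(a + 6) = a^3 - 36*a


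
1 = 1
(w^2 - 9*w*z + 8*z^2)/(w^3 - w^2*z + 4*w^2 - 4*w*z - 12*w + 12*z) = (w - 8*z)/(w^2 + 4*w - 12)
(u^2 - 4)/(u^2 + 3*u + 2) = (u - 2)/(u + 1)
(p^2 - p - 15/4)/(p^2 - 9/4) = (2*p - 5)/(2*p - 3)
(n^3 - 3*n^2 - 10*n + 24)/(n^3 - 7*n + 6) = (n - 4)/(n - 1)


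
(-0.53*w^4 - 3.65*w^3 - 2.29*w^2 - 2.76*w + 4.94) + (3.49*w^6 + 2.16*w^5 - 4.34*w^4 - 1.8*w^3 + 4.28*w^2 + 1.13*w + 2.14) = 3.49*w^6 + 2.16*w^5 - 4.87*w^4 - 5.45*w^3 + 1.99*w^2 - 1.63*w + 7.08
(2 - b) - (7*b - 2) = 4 - 8*b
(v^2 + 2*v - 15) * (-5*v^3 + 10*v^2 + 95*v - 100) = -5*v^5 + 190*v^3 - 60*v^2 - 1625*v + 1500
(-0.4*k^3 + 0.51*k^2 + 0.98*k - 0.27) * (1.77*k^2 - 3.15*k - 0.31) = -0.708*k^5 + 2.1627*k^4 + 0.2521*k^3 - 3.723*k^2 + 0.5467*k + 0.0837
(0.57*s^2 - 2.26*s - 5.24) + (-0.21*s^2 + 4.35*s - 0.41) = 0.36*s^2 + 2.09*s - 5.65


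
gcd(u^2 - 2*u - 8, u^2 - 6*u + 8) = u - 4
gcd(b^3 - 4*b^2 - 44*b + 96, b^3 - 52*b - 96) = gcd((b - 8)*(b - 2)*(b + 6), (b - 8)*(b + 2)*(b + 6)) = b^2 - 2*b - 48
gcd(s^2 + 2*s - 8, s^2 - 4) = s - 2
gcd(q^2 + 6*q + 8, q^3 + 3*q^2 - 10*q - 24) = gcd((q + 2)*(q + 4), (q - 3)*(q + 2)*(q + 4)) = q^2 + 6*q + 8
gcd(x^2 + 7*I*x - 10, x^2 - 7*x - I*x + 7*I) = 1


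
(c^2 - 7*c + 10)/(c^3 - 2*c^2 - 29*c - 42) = (-c^2 + 7*c - 10)/(-c^3 + 2*c^2 + 29*c + 42)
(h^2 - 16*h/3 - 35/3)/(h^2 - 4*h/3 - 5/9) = 3*(-3*h^2 + 16*h + 35)/(-9*h^2 + 12*h + 5)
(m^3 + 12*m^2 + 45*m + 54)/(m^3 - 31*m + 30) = (m^2 + 6*m + 9)/(m^2 - 6*m + 5)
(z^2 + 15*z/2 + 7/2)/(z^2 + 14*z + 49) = (z + 1/2)/(z + 7)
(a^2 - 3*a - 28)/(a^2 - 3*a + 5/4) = 4*(a^2 - 3*a - 28)/(4*a^2 - 12*a + 5)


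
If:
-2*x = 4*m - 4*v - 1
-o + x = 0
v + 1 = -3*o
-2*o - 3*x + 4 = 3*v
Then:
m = 43/8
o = -7/4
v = 17/4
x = -7/4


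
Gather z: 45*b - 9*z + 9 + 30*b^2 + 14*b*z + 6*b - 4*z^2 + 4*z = 30*b^2 + 51*b - 4*z^2 + z*(14*b - 5) + 9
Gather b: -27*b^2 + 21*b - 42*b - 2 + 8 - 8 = -27*b^2 - 21*b - 2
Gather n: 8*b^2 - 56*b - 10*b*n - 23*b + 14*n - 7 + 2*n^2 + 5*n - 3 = 8*b^2 - 79*b + 2*n^2 + n*(19 - 10*b) - 10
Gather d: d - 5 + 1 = d - 4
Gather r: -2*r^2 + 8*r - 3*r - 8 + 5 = -2*r^2 + 5*r - 3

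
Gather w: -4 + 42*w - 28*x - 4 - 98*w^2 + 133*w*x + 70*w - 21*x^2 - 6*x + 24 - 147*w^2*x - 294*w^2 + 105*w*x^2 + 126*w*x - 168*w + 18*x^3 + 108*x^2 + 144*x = w^2*(-147*x - 392) + w*(105*x^2 + 259*x - 56) + 18*x^3 + 87*x^2 + 110*x + 16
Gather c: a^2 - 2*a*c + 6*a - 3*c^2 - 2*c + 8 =a^2 + 6*a - 3*c^2 + c*(-2*a - 2) + 8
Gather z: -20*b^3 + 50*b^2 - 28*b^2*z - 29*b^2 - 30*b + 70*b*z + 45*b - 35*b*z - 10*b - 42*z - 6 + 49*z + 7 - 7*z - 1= -20*b^3 + 21*b^2 + 5*b + z*(-28*b^2 + 35*b)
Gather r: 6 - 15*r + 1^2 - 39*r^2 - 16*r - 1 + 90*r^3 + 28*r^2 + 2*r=90*r^3 - 11*r^2 - 29*r + 6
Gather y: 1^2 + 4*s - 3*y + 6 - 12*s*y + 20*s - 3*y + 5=24*s + y*(-12*s - 6) + 12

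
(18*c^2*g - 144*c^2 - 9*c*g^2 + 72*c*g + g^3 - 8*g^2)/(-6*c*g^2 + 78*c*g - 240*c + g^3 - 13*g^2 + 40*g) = (-3*c + g)/(g - 5)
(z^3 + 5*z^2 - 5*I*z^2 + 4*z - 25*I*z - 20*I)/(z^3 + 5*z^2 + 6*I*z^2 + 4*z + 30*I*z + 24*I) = (z - 5*I)/(z + 6*I)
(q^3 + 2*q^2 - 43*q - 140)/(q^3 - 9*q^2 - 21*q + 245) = (q + 4)/(q - 7)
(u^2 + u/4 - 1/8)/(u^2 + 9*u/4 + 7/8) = (4*u - 1)/(4*u + 7)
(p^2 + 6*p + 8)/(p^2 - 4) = (p + 4)/(p - 2)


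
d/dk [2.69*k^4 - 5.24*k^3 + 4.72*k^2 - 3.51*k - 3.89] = 10.76*k^3 - 15.72*k^2 + 9.44*k - 3.51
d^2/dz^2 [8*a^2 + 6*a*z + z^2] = 2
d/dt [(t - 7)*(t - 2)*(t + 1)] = 3*t^2 - 16*t + 5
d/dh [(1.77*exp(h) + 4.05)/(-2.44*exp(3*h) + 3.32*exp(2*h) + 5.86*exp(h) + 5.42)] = (8.6376*exp(3*h) + 23.7696*exp(2*h) - 26.892*exp(h) - 14.1396)*exp(h)/(5.9536*exp(6*h) - 16.2016*exp(5*h) - 17.5744*exp(4*h) + 12.4608*exp(3*h) + 70.3284*exp(2*h) + 63.5224*exp(h) + 29.3764)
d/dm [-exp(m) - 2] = -exp(m)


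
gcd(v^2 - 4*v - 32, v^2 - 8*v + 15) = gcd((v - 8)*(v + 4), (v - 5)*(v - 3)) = 1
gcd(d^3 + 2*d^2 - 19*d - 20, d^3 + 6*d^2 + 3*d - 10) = d + 5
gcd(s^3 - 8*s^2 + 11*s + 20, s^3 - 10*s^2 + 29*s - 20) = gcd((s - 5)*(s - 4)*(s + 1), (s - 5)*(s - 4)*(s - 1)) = s^2 - 9*s + 20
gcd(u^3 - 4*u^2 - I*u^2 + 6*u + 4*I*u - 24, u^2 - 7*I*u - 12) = u - 3*I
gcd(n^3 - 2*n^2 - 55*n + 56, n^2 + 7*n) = n + 7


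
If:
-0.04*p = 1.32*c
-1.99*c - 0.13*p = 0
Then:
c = 0.00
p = 0.00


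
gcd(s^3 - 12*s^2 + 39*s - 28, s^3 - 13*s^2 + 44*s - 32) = s^2 - 5*s + 4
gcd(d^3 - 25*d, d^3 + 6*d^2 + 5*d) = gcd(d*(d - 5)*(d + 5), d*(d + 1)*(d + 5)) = d^2 + 5*d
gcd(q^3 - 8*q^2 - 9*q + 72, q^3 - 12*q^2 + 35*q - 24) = q^2 - 11*q + 24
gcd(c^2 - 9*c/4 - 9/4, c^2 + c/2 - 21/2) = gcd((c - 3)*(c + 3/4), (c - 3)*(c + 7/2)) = c - 3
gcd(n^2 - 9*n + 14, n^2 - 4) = n - 2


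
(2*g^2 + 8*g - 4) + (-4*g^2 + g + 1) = -2*g^2 + 9*g - 3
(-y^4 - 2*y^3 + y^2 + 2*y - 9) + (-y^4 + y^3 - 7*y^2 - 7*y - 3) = -2*y^4 - y^3 - 6*y^2 - 5*y - 12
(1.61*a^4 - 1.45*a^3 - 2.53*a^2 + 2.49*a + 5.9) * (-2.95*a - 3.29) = -4.7495*a^5 - 1.0194*a^4 + 12.234*a^3 + 0.978199999999998*a^2 - 25.5971*a - 19.411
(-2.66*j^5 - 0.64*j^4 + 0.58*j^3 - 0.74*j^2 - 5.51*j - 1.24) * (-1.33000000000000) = 3.5378*j^5 + 0.8512*j^4 - 0.7714*j^3 + 0.9842*j^2 + 7.3283*j + 1.6492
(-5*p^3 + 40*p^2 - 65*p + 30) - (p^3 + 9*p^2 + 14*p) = -6*p^3 + 31*p^2 - 79*p + 30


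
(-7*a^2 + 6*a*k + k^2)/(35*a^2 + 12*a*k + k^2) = (-a + k)/(5*a + k)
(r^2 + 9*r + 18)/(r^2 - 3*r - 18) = (r + 6)/(r - 6)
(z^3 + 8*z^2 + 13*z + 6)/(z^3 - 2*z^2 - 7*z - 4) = (z + 6)/(z - 4)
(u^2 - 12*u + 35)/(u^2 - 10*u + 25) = (u - 7)/(u - 5)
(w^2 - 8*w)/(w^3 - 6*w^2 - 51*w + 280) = w/(w^2 + 2*w - 35)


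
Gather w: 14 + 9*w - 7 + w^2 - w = w^2 + 8*w + 7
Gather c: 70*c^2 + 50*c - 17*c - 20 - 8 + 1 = 70*c^2 + 33*c - 27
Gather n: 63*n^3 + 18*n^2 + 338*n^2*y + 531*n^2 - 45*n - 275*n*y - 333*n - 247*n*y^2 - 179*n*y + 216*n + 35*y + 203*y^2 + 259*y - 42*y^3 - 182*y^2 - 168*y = 63*n^3 + n^2*(338*y + 549) + n*(-247*y^2 - 454*y - 162) - 42*y^3 + 21*y^2 + 126*y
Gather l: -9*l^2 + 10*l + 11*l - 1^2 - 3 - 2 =-9*l^2 + 21*l - 6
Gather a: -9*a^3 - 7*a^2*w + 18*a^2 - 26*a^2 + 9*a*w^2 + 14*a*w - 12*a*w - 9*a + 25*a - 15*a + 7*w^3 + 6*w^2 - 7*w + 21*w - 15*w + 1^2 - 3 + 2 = -9*a^3 + a^2*(-7*w - 8) + a*(9*w^2 + 2*w + 1) + 7*w^3 + 6*w^2 - w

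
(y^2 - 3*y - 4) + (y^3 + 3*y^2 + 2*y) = y^3 + 4*y^2 - y - 4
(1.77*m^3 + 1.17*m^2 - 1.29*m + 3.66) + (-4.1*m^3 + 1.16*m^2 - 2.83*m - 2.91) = -2.33*m^3 + 2.33*m^2 - 4.12*m + 0.75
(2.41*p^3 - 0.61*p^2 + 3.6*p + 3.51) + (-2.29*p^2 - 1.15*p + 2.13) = 2.41*p^3 - 2.9*p^2 + 2.45*p + 5.64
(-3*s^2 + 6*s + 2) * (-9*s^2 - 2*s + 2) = 27*s^4 - 48*s^3 - 36*s^2 + 8*s + 4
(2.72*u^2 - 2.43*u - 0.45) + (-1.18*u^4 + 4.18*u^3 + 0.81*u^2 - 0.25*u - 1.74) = -1.18*u^4 + 4.18*u^3 + 3.53*u^2 - 2.68*u - 2.19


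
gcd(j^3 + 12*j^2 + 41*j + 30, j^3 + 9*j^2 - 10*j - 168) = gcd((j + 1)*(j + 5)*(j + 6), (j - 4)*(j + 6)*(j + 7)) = j + 6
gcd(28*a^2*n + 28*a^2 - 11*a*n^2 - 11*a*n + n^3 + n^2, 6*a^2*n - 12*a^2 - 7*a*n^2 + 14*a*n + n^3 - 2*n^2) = 1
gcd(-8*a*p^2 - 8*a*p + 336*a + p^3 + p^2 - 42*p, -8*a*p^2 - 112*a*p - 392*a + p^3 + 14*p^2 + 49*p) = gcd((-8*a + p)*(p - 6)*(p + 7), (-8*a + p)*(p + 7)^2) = -8*a*p - 56*a + p^2 + 7*p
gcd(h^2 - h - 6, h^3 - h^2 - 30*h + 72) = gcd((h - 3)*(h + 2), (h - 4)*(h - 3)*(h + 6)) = h - 3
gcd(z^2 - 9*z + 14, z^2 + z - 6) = z - 2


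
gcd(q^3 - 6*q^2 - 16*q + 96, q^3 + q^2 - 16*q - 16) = q^2 - 16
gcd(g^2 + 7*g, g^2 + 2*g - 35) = g + 7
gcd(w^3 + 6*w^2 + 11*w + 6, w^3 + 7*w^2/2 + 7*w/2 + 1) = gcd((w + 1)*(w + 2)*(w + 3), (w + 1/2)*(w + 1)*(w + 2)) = w^2 + 3*w + 2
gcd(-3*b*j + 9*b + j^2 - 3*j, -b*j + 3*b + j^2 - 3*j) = j - 3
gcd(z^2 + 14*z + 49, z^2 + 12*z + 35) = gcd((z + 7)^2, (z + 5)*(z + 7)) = z + 7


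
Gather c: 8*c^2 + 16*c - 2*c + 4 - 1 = 8*c^2 + 14*c + 3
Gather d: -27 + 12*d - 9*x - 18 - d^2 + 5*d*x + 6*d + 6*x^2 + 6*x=-d^2 + d*(5*x + 18) + 6*x^2 - 3*x - 45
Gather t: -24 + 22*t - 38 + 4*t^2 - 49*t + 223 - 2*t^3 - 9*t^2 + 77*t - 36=-2*t^3 - 5*t^2 + 50*t + 125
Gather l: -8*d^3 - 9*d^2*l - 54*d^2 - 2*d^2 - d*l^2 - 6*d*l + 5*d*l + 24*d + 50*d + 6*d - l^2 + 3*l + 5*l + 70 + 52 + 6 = -8*d^3 - 56*d^2 + 80*d + l^2*(-d - 1) + l*(-9*d^2 - d + 8) + 128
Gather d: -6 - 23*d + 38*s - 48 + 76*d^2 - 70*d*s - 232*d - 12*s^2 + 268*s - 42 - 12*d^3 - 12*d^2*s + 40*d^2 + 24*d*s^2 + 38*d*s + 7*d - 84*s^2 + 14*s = -12*d^3 + d^2*(116 - 12*s) + d*(24*s^2 - 32*s - 248) - 96*s^2 + 320*s - 96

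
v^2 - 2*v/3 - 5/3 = (v - 5/3)*(v + 1)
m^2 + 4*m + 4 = (m + 2)^2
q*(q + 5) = q^2 + 5*q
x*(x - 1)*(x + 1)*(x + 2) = x^4 + 2*x^3 - x^2 - 2*x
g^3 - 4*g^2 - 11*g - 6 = (g - 6)*(g + 1)^2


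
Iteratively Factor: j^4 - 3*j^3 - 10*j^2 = (j + 2)*(j^3 - 5*j^2) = j*(j + 2)*(j^2 - 5*j) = j*(j - 5)*(j + 2)*(j)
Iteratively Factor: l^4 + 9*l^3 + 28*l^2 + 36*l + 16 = (l + 1)*(l^3 + 8*l^2 + 20*l + 16) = (l + 1)*(l + 2)*(l^2 + 6*l + 8) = (l + 1)*(l + 2)*(l + 4)*(l + 2)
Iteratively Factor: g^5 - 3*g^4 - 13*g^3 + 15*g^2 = (g - 5)*(g^4 + 2*g^3 - 3*g^2) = g*(g - 5)*(g^3 + 2*g^2 - 3*g) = g*(g - 5)*(g - 1)*(g^2 + 3*g) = g^2*(g - 5)*(g - 1)*(g + 3)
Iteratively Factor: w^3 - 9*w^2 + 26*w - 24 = (w - 3)*(w^2 - 6*w + 8) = (w - 4)*(w - 3)*(w - 2)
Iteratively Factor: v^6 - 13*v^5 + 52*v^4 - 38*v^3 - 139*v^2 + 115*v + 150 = (v - 3)*(v^5 - 10*v^4 + 22*v^3 + 28*v^2 - 55*v - 50) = (v - 3)*(v + 1)*(v^4 - 11*v^3 + 33*v^2 - 5*v - 50) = (v - 5)*(v - 3)*(v + 1)*(v^3 - 6*v^2 + 3*v + 10) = (v - 5)*(v - 3)*(v - 2)*(v + 1)*(v^2 - 4*v - 5) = (v - 5)*(v - 3)*(v - 2)*(v + 1)^2*(v - 5)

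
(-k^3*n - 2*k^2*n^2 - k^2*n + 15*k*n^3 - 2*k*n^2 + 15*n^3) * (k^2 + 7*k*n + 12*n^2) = -k^5*n - 9*k^4*n^2 - k^4*n - 11*k^3*n^3 - 9*k^3*n^2 + 81*k^2*n^4 - 11*k^2*n^3 + 180*k*n^5 + 81*k*n^4 + 180*n^5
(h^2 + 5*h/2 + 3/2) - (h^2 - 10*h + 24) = 25*h/2 - 45/2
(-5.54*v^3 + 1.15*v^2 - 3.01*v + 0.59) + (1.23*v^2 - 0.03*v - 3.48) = -5.54*v^3 + 2.38*v^2 - 3.04*v - 2.89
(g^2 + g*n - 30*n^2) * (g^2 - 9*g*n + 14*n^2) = g^4 - 8*g^3*n - 25*g^2*n^2 + 284*g*n^3 - 420*n^4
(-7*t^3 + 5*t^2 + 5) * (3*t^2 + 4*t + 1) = -21*t^5 - 13*t^4 + 13*t^3 + 20*t^2 + 20*t + 5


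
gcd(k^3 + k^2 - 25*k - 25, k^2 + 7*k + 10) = k + 5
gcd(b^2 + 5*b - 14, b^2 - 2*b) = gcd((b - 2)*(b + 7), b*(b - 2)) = b - 2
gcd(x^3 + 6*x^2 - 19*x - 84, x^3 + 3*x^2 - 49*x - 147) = x^2 + 10*x + 21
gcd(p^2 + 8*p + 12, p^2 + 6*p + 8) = p + 2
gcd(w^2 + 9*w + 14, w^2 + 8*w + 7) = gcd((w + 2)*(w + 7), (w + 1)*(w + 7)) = w + 7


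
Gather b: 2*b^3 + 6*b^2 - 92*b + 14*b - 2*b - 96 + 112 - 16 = 2*b^3 + 6*b^2 - 80*b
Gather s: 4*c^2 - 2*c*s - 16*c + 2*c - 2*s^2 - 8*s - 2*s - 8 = 4*c^2 - 14*c - 2*s^2 + s*(-2*c - 10) - 8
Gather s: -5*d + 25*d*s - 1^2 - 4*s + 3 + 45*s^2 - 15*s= -5*d + 45*s^2 + s*(25*d - 19) + 2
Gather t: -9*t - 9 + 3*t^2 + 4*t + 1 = 3*t^2 - 5*t - 8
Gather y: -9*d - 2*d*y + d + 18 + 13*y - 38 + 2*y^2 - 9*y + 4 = -8*d + 2*y^2 + y*(4 - 2*d) - 16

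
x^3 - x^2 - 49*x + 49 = (x - 7)*(x - 1)*(x + 7)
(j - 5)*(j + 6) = j^2 + j - 30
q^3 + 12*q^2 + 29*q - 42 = (q - 1)*(q + 6)*(q + 7)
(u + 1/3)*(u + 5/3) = u^2 + 2*u + 5/9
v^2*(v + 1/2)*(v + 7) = v^4 + 15*v^3/2 + 7*v^2/2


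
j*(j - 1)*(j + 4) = j^3 + 3*j^2 - 4*j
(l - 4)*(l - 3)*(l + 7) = l^3 - 37*l + 84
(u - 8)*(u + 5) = u^2 - 3*u - 40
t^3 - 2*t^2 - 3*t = t*(t - 3)*(t + 1)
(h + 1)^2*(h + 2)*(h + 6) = h^4 + 10*h^3 + 29*h^2 + 32*h + 12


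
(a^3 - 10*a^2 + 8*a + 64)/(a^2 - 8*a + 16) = (a^2 - 6*a - 16)/(a - 4)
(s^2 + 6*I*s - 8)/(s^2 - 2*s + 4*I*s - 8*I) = (s + 2*I)/(s - 2)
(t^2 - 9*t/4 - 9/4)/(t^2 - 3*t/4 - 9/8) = 2*(t - 3)/(2*t - 3)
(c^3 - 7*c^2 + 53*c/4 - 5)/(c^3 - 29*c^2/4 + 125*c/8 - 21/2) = 2*(4*c^2 - 12*c + 5)/(8*c^2 - 26*c + 21)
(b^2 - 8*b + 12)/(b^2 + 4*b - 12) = (b - 6)/(b + 6)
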